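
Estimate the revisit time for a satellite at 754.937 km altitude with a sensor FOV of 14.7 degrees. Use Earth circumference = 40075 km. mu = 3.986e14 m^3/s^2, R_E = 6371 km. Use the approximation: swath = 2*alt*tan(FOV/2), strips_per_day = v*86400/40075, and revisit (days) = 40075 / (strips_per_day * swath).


swath = 2*754.937*tan(0.1282817) = 194.7587 km
v = sqrt(mu/r) = 7479.0710 m/s = 7.4791 km/s
strips/day = v*86400/40075 = 7.4791*86400/40075 = 16.1246
coverage/day = strips * swath = 16.1246 * 194.7587 = 3140.3984 km
revisit = 40075 / 3140.3984 = 12.7611 days

12.7611 days


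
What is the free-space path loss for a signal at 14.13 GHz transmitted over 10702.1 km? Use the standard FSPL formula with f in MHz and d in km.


f = 14.13 GHz = 14130.0000 MHz
d = 10702.1 km
FSPL = 32.44 + 20*log10(14130.0000) + 20*log10(10702.1)
FSPL = 32.44 + 83.0028 + 80.5894
FSPL = 196.0322 dB

196.0322 dB


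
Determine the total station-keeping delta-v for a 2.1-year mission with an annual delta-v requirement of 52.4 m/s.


dV = rate * years = 52.4 * 2.1
dV = 110.0400 m/s

110.0400 m/s


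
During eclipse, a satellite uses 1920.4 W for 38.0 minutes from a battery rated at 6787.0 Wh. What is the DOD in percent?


E_used = P * t / 60 = 1920.4 * 38.0 / 60 = 1216.2533 Wh
DOD = E_used / E_total * 100 = 1216.2533 / 6787.0 * 100
DOD = 17.9203 %

17.9203 %


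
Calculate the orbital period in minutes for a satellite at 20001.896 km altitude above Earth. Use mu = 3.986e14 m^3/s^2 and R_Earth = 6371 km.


r = 26372.8960 km = 2.6372896e+07 m
T = 2*pi*sqrt(r^3/mu) = 2*pi*sqrt(1.8343131e+22 / 3.986e14)
T = 42623.3867 s = 710.3898 min

710.3898 minutes


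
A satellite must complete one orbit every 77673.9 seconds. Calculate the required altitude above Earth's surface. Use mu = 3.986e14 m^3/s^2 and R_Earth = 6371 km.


T = 77673.9 s
r = (mu*T^2/(4*pi^2))^(1/3) = (3.986e14 * 77673.9^2 / (4*pi^2))^(1/3)
r = 3.9346786e+07 m = 39346.7857 km
alt = r - R_E = 39346.7857 - 6371 = 32975.7857 km

32975.7857 km


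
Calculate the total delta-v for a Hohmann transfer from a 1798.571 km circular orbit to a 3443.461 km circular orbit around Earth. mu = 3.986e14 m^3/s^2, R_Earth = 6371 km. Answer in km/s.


r1 = 8169.5710 km = 8.169571e+06 m
r2 = 9814.4610 km = 9.814461e+06 m
dv1 = sqrt(mu/r1)*(sqrt(2*r2/(r1+r2)) - 1) = 312.4514 m/s
dv2 = sqrt(mu/r2)*(1 - sqrt(2*r1/(r1+r2))) = 298.4316 m/s
total dv = |dv1| + |dv2| = 312.4514 + 298.4316 = 610.8830 m/s = 0.610883 km/s

0.6109 km/s


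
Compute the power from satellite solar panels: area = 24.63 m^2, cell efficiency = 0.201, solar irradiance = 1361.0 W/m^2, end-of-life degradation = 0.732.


P = area * eta * S * degradation
P = 24.63 * 0.201 * 1361.0 * 0.732
P = 4932.0750 W

4932.0750 W


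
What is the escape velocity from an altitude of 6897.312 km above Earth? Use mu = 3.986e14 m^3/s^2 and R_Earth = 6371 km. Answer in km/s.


r = 6371.0 + 6897.312 = 13268.3120 km = 1.3268312e+07 m
v_esc = sqrt(2*mu/r) = sqrt(2*3.986e14 / 1.3268312e+07)
v_esc = 7751.3225 m/s = 7.7513 km/s

7.7513 km/s


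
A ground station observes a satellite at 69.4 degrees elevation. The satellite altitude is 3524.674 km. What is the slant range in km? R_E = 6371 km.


h = 3524.674 km, el = 69.4 deg
d = -R_E*sin(el) + sqrt((R_E*sin(el))^2 + 2*R_E*h + h^2)
d = -6371.0000*sin(1.2113) + sqrt((6371.0000*0.9360595)^2 + 2*6371.0000*3524.674 + 3524.674^2)
d = 3674.8121 km

3674.8121 km


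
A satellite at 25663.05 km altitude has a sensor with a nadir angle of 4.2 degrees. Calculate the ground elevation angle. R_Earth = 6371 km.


r = R_E + alt = 32034.0500 km
Law of sines in the satellite / Earth-center / ground-point triangle:
  sin(nadir)/R_E = sin(90 + el)/r  =>  cos(el) = (r/R_E)*sin(nadir)
cos(el) = (32034.0500 / 6371.0000) * sin(4.2 deg) = 0.3682493
el = arccos(0.3682493) = 68.3923 deg
(Earth-central angle = 90 - nadir - el = 17.4077 deg)

68.3923 degrees


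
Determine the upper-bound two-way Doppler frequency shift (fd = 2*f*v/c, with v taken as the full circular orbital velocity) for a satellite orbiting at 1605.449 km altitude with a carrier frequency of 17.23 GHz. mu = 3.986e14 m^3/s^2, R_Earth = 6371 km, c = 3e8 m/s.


r = 7.976449e+06 m
v = sqrt(mu/r) = 7069.0955 m/s (worst-case radial velocity)
f = 17.23 GHz = 1.723e+10 Hz
fd = 2*f*v/c = 2*1.723e+10*7069.0955/3.0e+08
fd = 812003.4402 Hz

812003.4402 Hz


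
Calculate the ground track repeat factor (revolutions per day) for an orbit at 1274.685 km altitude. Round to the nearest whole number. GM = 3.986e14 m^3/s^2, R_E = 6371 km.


r = 7.645685e+06 m
T = 2*pi*sqrt(r^3/mu) = 6653.2803 s = 110.8880 min
revs/day = 1440 / 110.8880 = 12.9861
Rounded: 13 revolutions per day

13 revolutions per day


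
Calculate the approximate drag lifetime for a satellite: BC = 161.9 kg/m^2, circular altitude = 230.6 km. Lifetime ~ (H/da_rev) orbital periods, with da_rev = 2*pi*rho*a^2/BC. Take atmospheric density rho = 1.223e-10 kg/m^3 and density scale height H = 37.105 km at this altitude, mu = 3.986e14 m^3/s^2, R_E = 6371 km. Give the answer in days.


a = R_E + alt = 6601.6000 km = 6.6016e+06 m
da_rev = 2*pi*rho*a^2/BC = 2*pi*1.223e-10*(6.6016e+06)^2/161.9 = 206.851126 m per revolution
N = H/da_rev = 37105.0000 m / 206.851126 m = 179.3802 revolutions
P = 2*pi*sqrt(a^3/mu) = 5338.0794 s
lifetime = N*P = 179.3802 * 5338.0794 = 957545.8476 s = 11.0827 days

11.0827 days


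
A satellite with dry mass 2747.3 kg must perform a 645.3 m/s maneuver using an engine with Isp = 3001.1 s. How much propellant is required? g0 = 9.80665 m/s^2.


ve = Isp * g0 = 3001.1 * 9.80665 = 29430.737315 m/s
mass ratio = exp(dv/ve) = exp(645.3/29430.737315) = 1.02216820
m_prop = m_dry * (mr - 1) = 2747.3 * (1.02216820 - 1)
m_prop = 60.9027 kg

60.9027 kg


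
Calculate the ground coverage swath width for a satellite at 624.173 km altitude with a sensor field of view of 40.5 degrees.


FOV = 40.5 deg = 0.7068583 rad
swath = 2 * alt * tan(FOV/2) = 2 * 624.173 * tan(0.3534292)
swath = 2 * 624.173 * 0.3689195
swath = 460.5392 km

460.5392 km


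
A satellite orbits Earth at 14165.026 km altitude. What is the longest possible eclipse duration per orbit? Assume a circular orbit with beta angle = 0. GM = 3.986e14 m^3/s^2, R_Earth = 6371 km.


r = 20536.0260 km
T = 488.1290 min
Eclipse fraction = arcsin(R_E/r)/pi = arcsin(6371.0000/20536.0260)/pi
= arcsin(0.3102353)/pi = 0.1004078
Eclipse duration = 0.1004078 * 488.1290 = 49.0120 min

49.0120 minutes


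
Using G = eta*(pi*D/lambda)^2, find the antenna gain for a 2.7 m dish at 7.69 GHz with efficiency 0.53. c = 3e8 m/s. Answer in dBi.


lambda = c/f = 3e8 / 7.69e+09 = 0.0390117 m
G = eta*(pi*D/lambda)^2 = 0.53*(pi*2.7/0.0390117)^2
G = 25056.0908 (linear)
G = 10*log10(25056.0908) = 43.9891 dBi

43.9891 dBi


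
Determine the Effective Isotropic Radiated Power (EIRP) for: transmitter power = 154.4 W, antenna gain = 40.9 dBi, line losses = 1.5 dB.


Pt = 154.4 W = 21.8865 dBW
EIRP = Pt_dBW + Gt - losses = 21.8865 + 40.9 - 1.5 = 61.2865 dBW

61.2865 dBW


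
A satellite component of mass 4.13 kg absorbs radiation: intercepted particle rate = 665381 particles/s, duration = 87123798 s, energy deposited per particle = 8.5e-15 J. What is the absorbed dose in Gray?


Total energy deposited = rate * time * E_per
  = 665381 * 87123798 * 8.5e-15 = 0.4927494 J
Dose = E_total / mass = 0.4927494 / 4.13
Dose = 0.1193098 Gy

0.1193 Gy


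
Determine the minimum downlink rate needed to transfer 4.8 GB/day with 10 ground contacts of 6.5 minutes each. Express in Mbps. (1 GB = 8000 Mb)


total contact time = 10 * 6.5 * 60 = 3900.0000 s
data = 4.8 GB = 38400.0000 Mb
rate = 38400.0000 / 3900.0000 = 9.8462 Mbps

9.8462 Mbps


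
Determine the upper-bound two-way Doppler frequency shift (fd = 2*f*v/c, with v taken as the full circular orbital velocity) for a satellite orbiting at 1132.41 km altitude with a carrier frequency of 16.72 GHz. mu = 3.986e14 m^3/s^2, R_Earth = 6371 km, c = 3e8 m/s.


r = 7.50341e+06 m
v = sqrt(mu/r) = 7288.5193 m/s (worst-case radial velocity)
f = 16.72 GHz = 1.672e+10 Hz
fd = 2*f*v/c = 2*1.672e+10*7288.5193/3.0e+08
fd = 812426.9516 Hz

812426.9516 Hz


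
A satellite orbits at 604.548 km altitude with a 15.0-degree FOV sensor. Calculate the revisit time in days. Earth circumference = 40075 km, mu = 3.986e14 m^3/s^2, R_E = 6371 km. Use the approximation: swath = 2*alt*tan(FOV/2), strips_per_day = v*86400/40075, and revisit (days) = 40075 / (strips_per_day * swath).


swath = 2*604.548*tan(0.1308997) = 159.1805 km
v = sqrt(mu/r) = 7559.2635 m/s = 7.5593 km/s
strips/day = v*86400/40075 = 7.5593*86400/40075 = 16.2975
coverage/day = strips * swath = 16.2975 * 159.1805 = 2594.2366 km
revisit = 40075 / 2594.2366 = 15.4477 days

15.4477 days


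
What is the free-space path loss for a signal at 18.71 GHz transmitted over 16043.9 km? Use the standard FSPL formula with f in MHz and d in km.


f = 18.71 GHz = 18710.0000 MHz
d = 16043.9 km
FSPL = 32.44 + 20*log10(18710.0000) + 20*log10(16043.9)
FSPL = 32.44 + 85.4415 + 84.1062
FSPL = 201.9877 dB

201.9877 dB


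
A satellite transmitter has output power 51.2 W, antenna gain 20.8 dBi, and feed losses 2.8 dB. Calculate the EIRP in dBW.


Pt = 51.2 W = 17.0927 dBW
EIRP = Pt_dBW + Gt - losses = 17.0927 + 20.8 - 2.8 = 35.0927 dBW

35.0927 dBW


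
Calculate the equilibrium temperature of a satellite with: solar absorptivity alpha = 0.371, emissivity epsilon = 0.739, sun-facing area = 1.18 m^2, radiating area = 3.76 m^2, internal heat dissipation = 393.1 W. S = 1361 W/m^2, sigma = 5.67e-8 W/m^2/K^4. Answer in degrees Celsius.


Numerator = alpha*S*A_sun + Q_int = 0.371*1361*1.18 + 393.1 = 988.9186 W
Denominator = eps*sigma*A_rad = 0.739*5.67e-8*3.76 = 1.5754889e-07 W/K^4
T^4 = 6.2768998e+09 K^4
T = 281.4727 K = 8.3227 C

8.3227 degrees Celsius


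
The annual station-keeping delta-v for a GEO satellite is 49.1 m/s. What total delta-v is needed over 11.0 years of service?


dV = rate * years = 49.1 * 11.0
dV = 540.1000 m/s

540.1000 m/s


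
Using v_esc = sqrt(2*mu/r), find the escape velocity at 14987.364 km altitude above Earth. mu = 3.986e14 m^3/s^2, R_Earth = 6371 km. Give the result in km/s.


r = 6371.0 + 14987.364 = 21358.3640 km = 2.1358364e+07 m
v_esc = sqrt(2*mu/r) = sqrt(2*3.986e14 / 2.1358364e+07)
v_esc = 6109.4154 m/s = 6.1094 km/s

6.1094 km/s


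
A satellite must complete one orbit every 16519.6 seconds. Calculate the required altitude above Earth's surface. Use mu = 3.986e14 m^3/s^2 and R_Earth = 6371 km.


T = 16519.6 s
r = (mu*T^2/(4*pi^2))^(1/3) = (3.986e14 * 16519.6^2 / (4*pi^2))^(1/3)
r = 1.4019274e+07 m = 14019.2744 km
alt = r - R_E = 14019.2744 - 6371 = 7648.2744 km

7648.2744 km


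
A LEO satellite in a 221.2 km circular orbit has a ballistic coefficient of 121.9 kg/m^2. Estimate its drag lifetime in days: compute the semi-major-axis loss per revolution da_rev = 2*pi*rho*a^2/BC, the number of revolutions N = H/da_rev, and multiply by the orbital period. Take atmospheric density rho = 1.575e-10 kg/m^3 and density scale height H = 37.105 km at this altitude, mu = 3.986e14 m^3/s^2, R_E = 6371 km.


a = R_E + alt = 6592.2000 km = 6.5922e+06 m
da_rev = 2*pi*rho*a^2/BC = 2*pi*1.575e-10*(6.5922e+06)^2/121.9 = 352.790978 m per revolution
N = H/da_rev = 37105.0000 m / 352.790978 m = 105.1756 revolutions
P = 2*pi*sqrt(a^3/mu) = 5326.6822 s
lifetime = N*P = 105.1756 * 5326.6822 = 560236.9497 s = 6.4842 days

6.4842 days


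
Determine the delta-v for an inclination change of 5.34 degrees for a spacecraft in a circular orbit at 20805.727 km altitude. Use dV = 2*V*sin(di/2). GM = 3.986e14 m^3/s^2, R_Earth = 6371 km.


r = 27176.7270 km = 2.7176727e+07 m
V = sqrt(mu/r) = 3829.7469 m/s
di = 5.34 deg = 0.09320058 rad
dV = 2*V*sin(di/2) = 2*3829.7469*sin(0.04660029)
dV = 356.8055 m/s = 0.3568055 km/s

0.3568 km/s


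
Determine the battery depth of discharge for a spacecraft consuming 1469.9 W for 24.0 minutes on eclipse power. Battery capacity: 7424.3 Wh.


E_used = P * t / 60 = 1469.9 * 24.0 / 60 = 587.9600 Wh
DOD = E_used / E_total * 100 = 587.9600 / 7424.3 * 100
DOD = 7.9194 %

7.9194 %


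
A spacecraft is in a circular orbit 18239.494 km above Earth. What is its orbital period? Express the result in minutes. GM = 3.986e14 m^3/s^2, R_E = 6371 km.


r = 24610.4940 km = 2.4610494e+07 m
T = 2*pi*sqrt(r^3/mu) = 2*pi*sqrt(1.4905996e+22 / 3.986e14)
T = 38423.0396 s = 640.3840 min

640.3840 minutes


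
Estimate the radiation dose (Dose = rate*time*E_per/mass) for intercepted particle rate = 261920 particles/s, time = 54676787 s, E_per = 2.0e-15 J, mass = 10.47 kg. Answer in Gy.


Total energy deposited = rate * time * E_per
  = 261920 * 54676787 * 2.0e-15 = 0.02864189 J
Dose = E_total / mass = 0.02864189 / 10.47
Dose = 0.002735615 Gy

0.0027 Gy


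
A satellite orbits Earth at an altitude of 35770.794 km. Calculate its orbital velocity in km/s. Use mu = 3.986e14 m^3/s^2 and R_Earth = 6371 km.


r = R_E + alt = 6371.0 + 35770.794 = 42141.7940 km = 4.2141794e+07 m
v = sqrt(mu/r) = sqrt(3.986e14 / 4.2141794e+07) = 3075.4745 m/s = 3.0755 km/s

3.0755 km/s


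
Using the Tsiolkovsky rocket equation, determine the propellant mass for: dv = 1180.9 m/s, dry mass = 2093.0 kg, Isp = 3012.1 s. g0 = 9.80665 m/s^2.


ve = Isp * g0 = 3012.1 * 9.80665 = 29538.610465 m/s
mass ratio = exp(dv/ve) = exp(1180.9/29538.610465) = 1.04078807
m_prop = m_dry * (mr - 1) = 2093.0 * (1.04078807 - 1)
m_prop = 85.3694 kg

85.3694 kg


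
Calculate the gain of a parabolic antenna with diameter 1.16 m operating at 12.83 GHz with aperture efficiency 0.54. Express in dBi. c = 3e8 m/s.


lambda = c/f = 3e8 / 1.283e+10 = 0.0233827 m
G = eta*(pi*D/lambda)^2 = 0.54*(pi*1.16/0.0233827)^2
G = 13116.5702 (linear)
G = 10*log10(13116.5702) = 41.1782 dBi

41.1782 dBi


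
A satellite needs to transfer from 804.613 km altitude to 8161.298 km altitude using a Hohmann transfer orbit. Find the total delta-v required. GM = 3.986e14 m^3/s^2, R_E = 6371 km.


r1 = 7175.6130 km = 7.175613e+06 m
r2 = 14532.2980 km = 1.4532298e+07 m
dv1 = sqrt(mu/r1)*(sqrt(2*r2/(r1+r2)) - 1) = 1170.9323 m/s
dv2 = sqrt(mu/r2)*(1 - sqrt(2*r1/(r1+r2))) = 978.9211 m/s
total dv = |dv1| + |dv2| = 1170.9323 + 978.9211 = 2149.8534 m/s = 2.1499 km/s

2.1499 km/s


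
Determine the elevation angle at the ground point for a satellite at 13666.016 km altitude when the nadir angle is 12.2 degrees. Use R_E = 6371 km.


r = R_E + alt = 20037.0160 km
Law of sines in the satellite / Earth-center / ground-point triangle:
  sin(nadir)/R_E = sin(90 + el)/r  =>  cos(el) = (r/R_E)*sin(nadir)
cos(el) = (20037.0160 / 6371.0000) * sin(12.2 deg) = 0.6646238
el = arccos(0.6646238) = 48.3465 deg
(Earth-central angle = 90 - nadir - el = 29.4535 deg)

48.3465 degrees


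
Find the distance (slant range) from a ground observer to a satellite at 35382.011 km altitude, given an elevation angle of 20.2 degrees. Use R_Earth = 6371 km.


h = 35382.011 km, el = 20.2 deg
d = -R_E*sin(el) + sqrt((R_E*sin(el))^2 + 2*R_E*h + h^2)
d = -6371.0000*sin(0.3525565) + sqrt((6371.0000*0.3452982)^2 + 2*6371.0000*35382.011 + 35382.011^2)
d = 39122.7845 km

39122.7845 km


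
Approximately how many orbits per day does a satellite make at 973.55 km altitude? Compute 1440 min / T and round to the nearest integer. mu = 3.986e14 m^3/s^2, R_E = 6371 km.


r = 7.34455e+06 m
T = 2*pi*sqrt(r^3/mu) = 6264.1047 s = 104.4017 min
revs/day = 1440 / 104.4017 = 13.7929
Rounded: 14 revolutions per day

14 revolutions per day


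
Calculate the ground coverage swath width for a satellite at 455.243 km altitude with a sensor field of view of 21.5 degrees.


FOV = 21.5 deg = 0.3752458 rad
swath = 2 * alt * tan(FOV/2) = 2 * 455.243 * tan(0.1876229)
swath = 2 * 455.243 * 0.1898559
swath = 172.8612 km

172.8612 km


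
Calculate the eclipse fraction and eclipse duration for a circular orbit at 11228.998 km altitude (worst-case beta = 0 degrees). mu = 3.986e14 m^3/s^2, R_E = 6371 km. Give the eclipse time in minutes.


r = 17599.9980 km
T = 387.2834 min
Eclipse fraction = arcsin(R_E/r)/pi = arcsin(6371.0000/17599.9980)/pi
= arcsin(0.3619887)/pi = 0.1179021
Eclipse duration = 0.1179021 * 387.2834 = 45.6615 min

45.6615 minutes


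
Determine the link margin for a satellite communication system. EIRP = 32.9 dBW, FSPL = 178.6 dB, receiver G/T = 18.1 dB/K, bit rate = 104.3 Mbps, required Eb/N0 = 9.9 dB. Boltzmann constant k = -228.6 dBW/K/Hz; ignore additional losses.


C/N0 = EIRP - FSPL + G/T - k = 32.9 - 178.6 + 18.1 - (-228.6)
C/N0 = 101.0000 dB-Hz
R_b = 104.3 Mbps = 1.043e+08 bps -> 10*log10(R_b) = 80.1828 dB-Hz
Eb/N0 = C/N0 - 10*log10(R_b) = 101.0000 - 80.1828 = 20.8172 dB
Margin = Eb/N0 - Eb/N0_req = 20.8172 - 9.9 = 10.9172 dB (link closes)

10.9172 dB


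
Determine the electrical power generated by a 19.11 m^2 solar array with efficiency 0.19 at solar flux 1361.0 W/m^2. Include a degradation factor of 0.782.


P = area * eta * S * degradation
P = 19.11 * 0.19 * 1361.0 * 0.782
P = 3864.3741 W

3864.3741 W


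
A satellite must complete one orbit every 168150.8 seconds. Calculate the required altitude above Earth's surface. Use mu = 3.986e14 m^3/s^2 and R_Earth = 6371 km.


T = 168150.8 s
r = (mu*T^2/(4*pi^2))^(1/3) = (3.986e14 * 168150.8^2 / (4*pi^2))^(1/3)
r = 6.5845355e+07 m = 65845.3551 km
alt = r - R_E = 65845.3551 - 6371 = 59474.3551 km

59474.3551 km


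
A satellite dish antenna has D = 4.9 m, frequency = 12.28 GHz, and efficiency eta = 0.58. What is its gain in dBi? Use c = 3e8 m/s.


lambda = c/f = 3e8 / 1.228e+10 = 0.02442997 m
G = eta*(pi*D/lambda)^2 = 0.58*(pi*4.9/0.02442997)^2
G = 230289.4927 (linear)
G = 10*log10(230289.4927) = 53.6227 dBi

53.6227 dBi


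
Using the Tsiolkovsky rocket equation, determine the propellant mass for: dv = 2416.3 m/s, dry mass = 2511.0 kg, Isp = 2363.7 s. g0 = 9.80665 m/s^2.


ve = Isp * g0 = 2363.7 * 9.80665 = 23179.978605 m/s
mass ratio = exp(dv/ve) = exp(2416.3/23179.978605) = 1.10986770
m_prop = m_dry * (mr - 1) = 2511.0 * (1.10986770 - 1)
m_prop = 275.8778 kg

275.8778 kg


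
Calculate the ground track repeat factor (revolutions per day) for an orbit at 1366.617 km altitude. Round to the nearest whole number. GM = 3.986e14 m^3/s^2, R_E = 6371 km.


r = 7.737617e+06 m
T = 2*pi*sqrt(r^3/mu) = 6773.6393 s = 112.8940 min
revs/day = 1440 / 112.8940 = 12.7553
Rounded: 13 revolutions per day

13 revolutions per day


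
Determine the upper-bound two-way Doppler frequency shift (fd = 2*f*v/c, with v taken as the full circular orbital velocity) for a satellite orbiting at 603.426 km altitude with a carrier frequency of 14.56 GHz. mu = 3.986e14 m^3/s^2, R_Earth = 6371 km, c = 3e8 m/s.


r = 6.974426e+06 m
v = sqrt(mu/r) = 7559.8715 m/s (worst-case radial velocity)
f = 14.56 GHz = 1.456e+10 Hz
fd = 2*f*v/c = 2*1.456e+10*7559.8715/3.0e+08
fd = 733811.5240 Hz

733811.5240 Hz


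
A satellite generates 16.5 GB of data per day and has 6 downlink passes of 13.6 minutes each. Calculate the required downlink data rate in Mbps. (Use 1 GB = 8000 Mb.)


total contact time = 6 * 13.6 * 60 = 4896.0000 s
data = 16.5 GB = 132000.0000 Mb
rate = 132000.0000 / 4896.0000 = 26.9608 Mbps

26.9608 Mbps


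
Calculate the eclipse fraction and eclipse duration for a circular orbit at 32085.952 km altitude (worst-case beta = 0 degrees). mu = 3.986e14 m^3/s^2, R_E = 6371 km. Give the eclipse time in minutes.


r = 38456.9520 km
T = 1250.8990 min
Eclipse fraction = arcsin(R_E/r)/pi = arcsin(6371.0000/38456.9520)/pi
= arcsin(0.1656658)/pi = 0.05297729
Eclipse duration = 0.05297729 * 1250.8990 = 66.2692 min

66.2692 minutes


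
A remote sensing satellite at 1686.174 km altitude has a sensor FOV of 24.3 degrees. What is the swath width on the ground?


FOV = 24.3 deg = 0.424115 rad
swath = 2 * alt * tan(FOV/2) = 2 * 1686.174 * tan(0.2120575)
swath = 2 * 1686.174 * 0.2152944
swath = 726.0475 km

726.0475 km


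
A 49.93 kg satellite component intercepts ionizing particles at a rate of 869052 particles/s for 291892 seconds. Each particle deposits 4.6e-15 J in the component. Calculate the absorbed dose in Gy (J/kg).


Total energy deposited = rate * time * E_per
  = 869052 * 291892 * 4.6e-15 = 0.001166879 J
Dose = E_total / mass = 0.001166879 / 49.93
Dose = 2.3370296e-05 Gy

2.3370e-05 Gy


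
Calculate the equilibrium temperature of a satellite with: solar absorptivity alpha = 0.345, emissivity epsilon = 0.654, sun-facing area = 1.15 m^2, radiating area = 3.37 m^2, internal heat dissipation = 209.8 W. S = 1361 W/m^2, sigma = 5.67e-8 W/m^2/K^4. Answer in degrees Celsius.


Numerator = alpha*S*A_sun + Q_int = 0.345*1361*1.15 + 209.8 = 749.7767 W
Denominator = eps*sigma*A_rad = 0.654*5.67e-8*3.37 = 1.2496567e-07 W/K^4
T^4 = 5.999862e+09 K^4
T = 278.3142 K = 5.1642 C

5.1642 degrees Celsius


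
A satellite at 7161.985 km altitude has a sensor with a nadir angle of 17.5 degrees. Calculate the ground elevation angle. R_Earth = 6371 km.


r = R_E + alt = 13532.9850 km
Law of sines in the satellite / Earth-center / ground-point triangle:
  sin(nadir)/R_E = sin(90 + el)/r  =>  cos(el) = (r/R_E)*sin(nadir)
cos(el) = (13532.9850 / 6371.0000) * sin(17.5 deg) = 0.6387454
el = arccos(0.6387454) = 50.3017 deg
(Earth-central angle = 90 - nadir - el = 22.1983 deg)

50.3017 degrees


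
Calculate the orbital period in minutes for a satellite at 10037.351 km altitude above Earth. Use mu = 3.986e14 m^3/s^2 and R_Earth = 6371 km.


r = 16408.3510 km = 1.6408351e+07 m
T = 2*pi*sqrt(r^3/mu) = 2*pi*sqrt(4.4176857e+21 / 3.986e14)
T = 20917.4446 s = 348.6241 min

348.6241 minutes


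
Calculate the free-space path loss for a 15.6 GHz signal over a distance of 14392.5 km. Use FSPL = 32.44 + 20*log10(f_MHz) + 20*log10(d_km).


f = 15.6 GHz = 15600.0000 MHz
d = 14392.5 km
FSPL = 32.44 + 20*log10(15600.0000) + 20*log10(14392.5)
FSPL = 32.44 + 83.8625 + 83.1627
FSPL = 199.4652 dB

199.4652 dB


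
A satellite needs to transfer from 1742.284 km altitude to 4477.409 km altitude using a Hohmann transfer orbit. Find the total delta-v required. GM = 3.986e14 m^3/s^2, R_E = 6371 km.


r1 = 8113.2840 km = 8.113284e+06 m
r2 = 10848.4090 km = 1.0848409e+07 m
dv1 = sqrt(mu/r1)*(sqrt(2*r2/(r1+r2)) - 1) = 488.4997 m/s
dv2 = sqrt(mu/r2)*(1 - sqrt(2*r1/(r1+r2))) = 454.1916 m/s
total dv = |dv1| + |dv2| = 488.4997 + 454.1916 = 942.6913 m/s = 0.9426913 km/s

0.9427 km/s


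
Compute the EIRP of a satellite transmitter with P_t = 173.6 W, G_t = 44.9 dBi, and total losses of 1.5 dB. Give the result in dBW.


Pt = 173.6 W = 22.3955 dBW
EIRP = Pt_dBW + Gt - losses = 22.3955 + 44.9 - 1.5 = 65.7955 dBW

65.7955 dBW


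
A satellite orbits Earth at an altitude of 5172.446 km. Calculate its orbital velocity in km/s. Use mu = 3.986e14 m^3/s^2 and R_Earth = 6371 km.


r = R_E + alt = 6371.0 + 5172.446 = 11543.4460 km = 1.1543446e+07 m
v = sqrt(mu/r) = sqrt(3.986e14 / 1.1543446e+07) = 5876.2587 m/s = 5.8763 km/s

5.8763 km/s


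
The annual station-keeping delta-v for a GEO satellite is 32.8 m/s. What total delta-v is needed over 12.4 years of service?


dV = rate * years = 32.8 * 12.4
dV = 406.7200 m/s

406.7200 m/s


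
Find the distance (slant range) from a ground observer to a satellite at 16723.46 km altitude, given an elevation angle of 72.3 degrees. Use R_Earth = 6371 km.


h = 16723.46 km, el = 72.3 deg
d = -R_E*sin(el) + sqrt((R_E*sin(el))^2 + 2*R_E*h + h^2)
d = -6371.0000*sin(1.2619) + sqrt((6371.0000*0.9526615)^2 + 2*6371.0000*16723.46 + 16723.46^2)
d = 16943.6799 km

16943.6799 km


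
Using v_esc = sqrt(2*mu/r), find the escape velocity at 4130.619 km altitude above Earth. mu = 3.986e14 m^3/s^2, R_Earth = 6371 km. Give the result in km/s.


r = 6371.0 + 4130.619 = 10501.6190 km = 1.0501619e+07 m
v_esc = sqrt(2*mu/r) = sqrt(2*3.986e14 / 1.0501619e+07)
v_esc = 8712.7553 m/s = 8.7128 km/s

8.7128 km/s


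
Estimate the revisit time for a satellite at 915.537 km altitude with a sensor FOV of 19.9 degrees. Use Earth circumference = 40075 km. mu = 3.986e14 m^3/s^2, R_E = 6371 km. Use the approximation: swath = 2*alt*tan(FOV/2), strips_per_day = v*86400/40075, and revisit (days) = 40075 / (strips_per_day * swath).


swath = 2*915.537*tan(0.1736603) = 321.2204 km
v = sqrt(mu/r) = 7396.1900 m/s = 7.3962 km/s
strips/day = v*86400/40075 = 7.3962*86400/40075 = 15.9459
coverage/day = strips * swath = 15.9459 * 321.2204 = 5122.1395 km
revisit = 40075 / 5122.1395 = 7.8239 days

7.8239 days


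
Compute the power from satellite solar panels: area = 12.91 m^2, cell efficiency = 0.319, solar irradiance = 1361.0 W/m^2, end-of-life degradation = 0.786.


P = area * eta * S * degradation
P = 12.91 * 0.319 * 1361.0 * 0.786
P = 4405.5243 W

4405.5243 W


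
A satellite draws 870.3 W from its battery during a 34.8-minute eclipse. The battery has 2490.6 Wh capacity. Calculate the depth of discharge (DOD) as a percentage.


E_used = P * t / 60 = 870.3 * 34.8 / 60 = 504.7740 Wh
DOD = E_used / E_total * 100 = 504.7740 / 2490.6 * 100
DOD = 20.2672 %

20.2672 %


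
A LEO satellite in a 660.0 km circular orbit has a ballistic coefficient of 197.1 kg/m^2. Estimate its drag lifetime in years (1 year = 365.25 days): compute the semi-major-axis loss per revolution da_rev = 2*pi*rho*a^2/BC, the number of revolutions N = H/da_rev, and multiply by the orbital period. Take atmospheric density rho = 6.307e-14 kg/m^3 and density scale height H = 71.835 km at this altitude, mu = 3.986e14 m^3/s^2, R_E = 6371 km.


a = R_E + alt = 7031.0000 km = 7.031e+06 m
da_rev = 2*pi*rho*a^2/BC = 2*pi*6.307e-14*(7.031e+06)^2/197.1 = 0.0993917348 m per revolution
N = H/da_rev = 71835.0000 m / 0.0993917348 m = 722746.2137 revolutions
P = 2*pi*sqrt(a^3/mu) = 5867.2807 s
lifetime = N*P = 722746.2137 * 5867.2807 = 4.2405549e+09 s = 49080.4969 days
years = 49080.4969 / 365.25 = 134.3751 years

134.3751 years


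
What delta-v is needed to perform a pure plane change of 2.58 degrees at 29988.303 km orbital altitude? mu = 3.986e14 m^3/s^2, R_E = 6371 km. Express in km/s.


r = 36359.3030 km = 3.6359303e+07 m
V = sqrt(mu/r) = 3311.0129 m/s
di = 2.58 deg = 0.04502949 rad
dV = 2*V*sin(di/2) = 2*3311.0129*sin(0.02251475)
dV = 149.0806 m/s = 0.1490806 km/s

0.1491 km/s


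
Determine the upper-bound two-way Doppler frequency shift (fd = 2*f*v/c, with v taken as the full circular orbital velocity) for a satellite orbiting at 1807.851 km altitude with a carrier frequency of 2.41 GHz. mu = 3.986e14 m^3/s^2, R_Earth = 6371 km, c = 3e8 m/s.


r = 8.178851e+06 m
v = sqrt(mu/r) = 6981.0781 m/s (worst-case radial velocity)
f = 2.41 GHz = 2.41e+09 Hz
fd = 2*f*v/c = 2*2.41e+09*6981.0781/3.0e+08
fd = 112162.6554 Hz

112162.6554 Hz


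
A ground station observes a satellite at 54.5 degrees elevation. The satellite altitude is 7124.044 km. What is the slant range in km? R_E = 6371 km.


h = 7124.044 km, el = 54.5 deg
d = -R_E*sin(el) + sqrt((R_E*sin(el))^2 + 2*R_E*h + h^2)
d = -6371.0000*sin(0.9512044) + sqrt((6371.0000*0.8141155)^2 + 2*6371.0000*7124.044 + 7124.044^2)
d = 7791.2799 km

7791.2799 km


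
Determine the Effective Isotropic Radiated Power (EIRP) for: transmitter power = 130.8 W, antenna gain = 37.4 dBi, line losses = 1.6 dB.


Pt = 130.8 W = 21.1661 dBW
EIRP = Pt_dBW + Gt - losses = 21.1661 + 37.4 - 1.6 = 56.9661 dBW

56.9661 dBW


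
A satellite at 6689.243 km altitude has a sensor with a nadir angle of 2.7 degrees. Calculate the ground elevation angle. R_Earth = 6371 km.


r = R_E + alt = 13060.2430 km
Law of sines in the satellite / Earth-center / ground-point triangle:
  sin(nadir)/R_E = sin(90 + el)/r  =>  cos(el) = (r/R_E)*sin(nadir)
cos(el) = (13060.2430 / 6371.0000) * sin(2.7 deg) = 0.09656595
el = arccos(0.09656595) = 84.4585 deg
(Earth-central angle = 90 - nadir - el = 2.8415 deg)

84.4585 degrees


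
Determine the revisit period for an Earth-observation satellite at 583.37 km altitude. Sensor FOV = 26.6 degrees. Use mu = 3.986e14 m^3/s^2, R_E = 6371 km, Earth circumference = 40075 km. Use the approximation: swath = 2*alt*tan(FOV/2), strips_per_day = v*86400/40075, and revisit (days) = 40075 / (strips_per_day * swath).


swath = 2*583.37*tan(0.2321288) = 275.8056 km
v = sqrt(mu/r) = 7570.7647 m/s = 7.5708 km/s
strips/day = v*86400/40075 = 7.5708*86400/40075 = 16.3222
coverage/day = strips * swath = 16.3222 * 275.8056 = 4501.7681 km
revisit = 40075 / 4501.7681 = 8.9021 days

8.9021 days


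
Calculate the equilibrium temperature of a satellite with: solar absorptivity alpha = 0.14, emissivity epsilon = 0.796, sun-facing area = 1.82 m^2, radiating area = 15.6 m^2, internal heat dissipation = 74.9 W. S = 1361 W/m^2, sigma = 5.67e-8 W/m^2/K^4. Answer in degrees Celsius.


Numerator = alpha*S*A_sun + Q_int = 0.14*1361*1.82 + 74.9 = 421.6828 W
Denominator = eps*sigma*A_rad = 0.796*5.67e-8*15.6 = 7.0407792e-07 W/K^4
T^4 = 5.9891496e+08 K^4
T = 156.4377 K = -116.7123 C

-116.7123 degrees Celsius


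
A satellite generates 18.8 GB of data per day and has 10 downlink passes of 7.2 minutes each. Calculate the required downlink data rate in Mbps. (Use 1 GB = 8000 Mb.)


total contact time = 10 * 7.2 * 60 = 4320.0000 s
data = 18.8 GB = 150400.0000 Mb
rate = 150400.0000 / 4320.0000 = 34.8148 Mbps

34.8148 Mbps


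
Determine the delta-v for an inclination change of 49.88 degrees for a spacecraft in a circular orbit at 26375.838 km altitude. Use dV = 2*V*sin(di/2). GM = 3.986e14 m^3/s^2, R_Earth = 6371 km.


r = 32746.8380 km = 3.2746838e+07 m
V = sqrt(mu/r) = 3488.8634 m/s
di = 49.88 deg = 0.8705702 rad
dV = 2*V*sin(di/2) = 2*3488.8634*sin(0.4352851)
dV = 2942.2907 m/s = 2.9423 km/s

2.9423 km/s


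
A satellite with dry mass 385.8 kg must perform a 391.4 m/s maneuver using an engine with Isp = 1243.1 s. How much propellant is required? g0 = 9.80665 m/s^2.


ve = Isp * g0 = 1243.1 * 9.80665 = 12190.646615 m/s
mass ratio = exp(dv/ve) = exp(391.4/12190.646615) = 1.03262756
m_prop = m_dry * (mr - 1) = 385.8 * (1.03262756 - 1)
m_prop = 12.5877 kg

12.5877 kg


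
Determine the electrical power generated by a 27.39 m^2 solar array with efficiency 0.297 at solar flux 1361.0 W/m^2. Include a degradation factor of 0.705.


P = area * eta * S * degradation
P = 27.39 * 0.297 * 1361.0 * 0.705
P = 7805.4101 W

7805.4101 W


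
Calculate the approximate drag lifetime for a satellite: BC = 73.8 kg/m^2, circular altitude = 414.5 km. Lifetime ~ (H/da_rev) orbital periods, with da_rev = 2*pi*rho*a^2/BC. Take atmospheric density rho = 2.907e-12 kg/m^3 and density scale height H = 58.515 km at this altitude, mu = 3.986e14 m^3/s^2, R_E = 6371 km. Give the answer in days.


a = R_E + alt = 6785.5000 km = 6.7855e+06 m
da_rev = 2*pi*rho*a^2/BC = 2*pi*2.907e-12*(6.7855e+06)^2/73.8 = 11.395470 m per revolution
N = H/da_rev = 58515.0000 m / 11.395470 m = 5134.9351 revolutions
P = 2*pi*sqrt(a^3/mu) = 5562.6791 s
lifetime = N*P = 5134.9351 * 5562.6791 = 2.8563996e+07 s = 330.6018 days

330.6018 days


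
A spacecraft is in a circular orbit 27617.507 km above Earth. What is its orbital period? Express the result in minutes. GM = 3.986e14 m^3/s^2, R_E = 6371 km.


r = 33988.5070 km = 3.3988507e+07 m
T = 2*pi*sqrt(r^3/mu) = 2*pi*sqrt(3.9264156e+22 / 3.986e14)
T = 62360.4662 s = 1039.3411 min

1039.3411 minutes


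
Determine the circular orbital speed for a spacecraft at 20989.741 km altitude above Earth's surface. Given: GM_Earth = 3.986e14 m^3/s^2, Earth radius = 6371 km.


r = R_E + alt = 6371.0 + 20989.741 = 27360.7410 km = 2.7360741e+07 m
v = sqrt(mu/r) = sqrt(3.986e14 / 2.7360741e+07) = 3816.8467 m/s = 3.8168 km/s

3.8168 km/s


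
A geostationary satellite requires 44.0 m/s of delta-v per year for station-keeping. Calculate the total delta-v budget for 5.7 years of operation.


dV = rate * years = 44.0 * 5.7
dV = 250.8000 m/s

250.8000 m/s


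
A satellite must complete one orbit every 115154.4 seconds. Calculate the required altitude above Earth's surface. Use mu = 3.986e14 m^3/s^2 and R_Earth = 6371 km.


T = 115154.4 s
r = (mu*T^2/(4*pi^2))^(1/3) = (3.986e14 * 115154.4^2 / (4*pi^2))^(1/3)
r = 5.115792e+07 m = 51157.9198 km
alt = r - R_E = 51157.9198 - 6371 = 44786.9198 km

44786.9198 km


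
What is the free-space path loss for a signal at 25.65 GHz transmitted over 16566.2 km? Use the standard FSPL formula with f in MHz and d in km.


f = 25.65 GHz = 25650.0000 MHz
d = 16566.2 km
FSPL = 32.44 + 20*log10(25650.0000) + 20*log10(16566.2)
FSPL = 32.44 + 88.1817 + 84.3845
FSPL = 205.0062 dB

205.0062 dB


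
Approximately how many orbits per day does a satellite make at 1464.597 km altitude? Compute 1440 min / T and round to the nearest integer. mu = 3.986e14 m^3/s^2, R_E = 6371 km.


r = 7.835597e+06 m
T = 2*pi*sqrt(r^3/mu) = 6902.7057 s = 115.0451 min
revs/day = 1440 / 115.0451 = 12.5168
Rounded: 13 revolutions per day

13 revolutions per day


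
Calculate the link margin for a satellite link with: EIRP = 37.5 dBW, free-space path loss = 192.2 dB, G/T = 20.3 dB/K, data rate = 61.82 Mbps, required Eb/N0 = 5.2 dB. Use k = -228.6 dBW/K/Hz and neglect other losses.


C/N0 = EIRP - FSPL + G/T - k = 37.5 - 192.2 + 20.3 - (-228.6)
C/N0 = 94.2000 dB-Hz
R_b = 61.82 Mbps = 6.182e+07 bps -> 10*log10(R_b) = 77.9113 dB-Hz
Eb/N0 = C/N0 - 10*log10(R_b) = 94.2000 - 77.9113 = 16.2887 dB
Margin = Eb/N0 - Eb/N0_req = 16.2887 - 5.2 = 11.0887 dB (link closes)

11.0887 dB


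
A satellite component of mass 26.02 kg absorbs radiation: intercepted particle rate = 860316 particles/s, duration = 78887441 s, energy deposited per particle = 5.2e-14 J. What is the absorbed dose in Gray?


Total energy deposited = rate * time * E_per
  = 860316 * 78887441 * 5.2e-14 = 3.5291 J
Dose = E_total / mass = 3.5291 / 26.02
Dose = 0.1356319 Gy

0.1356 Gy


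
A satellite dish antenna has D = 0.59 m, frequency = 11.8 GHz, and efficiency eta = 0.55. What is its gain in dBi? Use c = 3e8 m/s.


lambda = c/f = 3e8 / 1.18e+10 = 0.02542373 m
G = eta*(pi*D/lambda)^2 = 0.55*(pi*0.59/0.02542373)^2
G = 2923.3981 (linear)
G = 10*log10(2923.3981) = 34.6589 dBi

34.6589 dBi


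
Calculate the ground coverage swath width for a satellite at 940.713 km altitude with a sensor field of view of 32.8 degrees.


FOV = 32.8 deg = 0.572468 rad
swath = 2 * alt * tan(FOV/2) = 2 * 940.713 * tan(0.286234)
swath = 2 * 940.713 * 0.294316
swath = 553.7338 km

553.7338 km


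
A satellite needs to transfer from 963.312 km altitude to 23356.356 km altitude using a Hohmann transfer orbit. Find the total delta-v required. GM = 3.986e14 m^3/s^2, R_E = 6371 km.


r1 = 7334.3120 km = 7.334312e+06 m
r2 = 29727.3560 km = 2.9727356e+07 m
dv1 = sqrt(mu/r1)*(sqrt(2*r2/(r1+r2)) - 1) = 1965.2019 m/s
dv2 = sqrt(mu/r2)*(1 - sqrt(2*r1/(r1+r2))) = 1358.0823 m/s
total dv = |dv1| + |dv2| = 1965.2019 + 1358.0823 = 3323.2842 m/s = 3.3233 km/s

3.3233 km/s


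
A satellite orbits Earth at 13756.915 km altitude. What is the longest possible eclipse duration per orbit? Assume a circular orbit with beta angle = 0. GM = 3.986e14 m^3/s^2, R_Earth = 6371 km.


r = 20127.9150 km
T = 473.6507 min
Eclipse fraction = arcsin(R_E/r)/pi = arcsin(6371.0000/20127.9150)/pi
= arcsin(0.3165256)/pi = 0.1025163
Eclipse duration = 0.1025163 * 473.6507 = 48.5569 min

48.5569 minutes


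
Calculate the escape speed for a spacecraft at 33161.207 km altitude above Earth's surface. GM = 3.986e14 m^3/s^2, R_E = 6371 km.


r = 6371.0 + 33161.207 = 39532.2070 km = 3.9532207e+07 m
v_esc = sqrt(2*mu/r) = sqrt(2*3.986e14 / 3.9532207e+07)
v_esc = 4490.6387 m/s = 4.4906 km/s

4.4906 km/s


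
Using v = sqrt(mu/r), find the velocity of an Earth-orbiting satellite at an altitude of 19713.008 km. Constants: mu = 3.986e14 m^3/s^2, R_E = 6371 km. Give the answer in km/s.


r = R_E + alt = 6371.0 + 19713.008 = 26084.0080 km = 2.6084008e+07 m
v = sqrt(mu/r) = sqrt(3.986e14 / 2.6084008e+07) = 3909.1423 m/s = 3.9091 km/s

3.9091 km/s


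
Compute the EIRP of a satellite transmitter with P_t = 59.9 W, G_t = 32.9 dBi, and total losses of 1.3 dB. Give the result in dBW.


Pt = 59.9 W = 17.7743 dBW
EIRP = Pt_dBW + Gt - losses = 17.7743 + 32.9 - 1.3 = 49.3743 dBW

49.3743 dBW


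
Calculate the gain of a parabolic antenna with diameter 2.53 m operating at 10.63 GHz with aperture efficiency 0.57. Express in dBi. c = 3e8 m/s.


lambda = c/f = 3e8 / 1.063e+10 = 0.02822201 m
G = eta*(pi*D/lambda)^2 = 0.57*(pi*2.53/0.02822201)^2
G = 45210.5367 (linear)
G = 10*log10(45210.5367) = 46.5524 dBi

46.5524 dBi


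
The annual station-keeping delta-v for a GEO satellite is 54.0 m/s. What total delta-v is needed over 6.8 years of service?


dV = rate * years = 54.0 * 6.8
dV = 367.2000 m/s

367.2000 m/s


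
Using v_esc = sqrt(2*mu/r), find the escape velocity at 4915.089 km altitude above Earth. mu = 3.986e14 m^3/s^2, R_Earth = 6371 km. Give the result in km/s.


r = 6371.0 + 4915.089 = 11286.0890 km = 1.1286089e+07 m
v_esc = sqrt(2*mu/r) = sqrt(2*3.986e14 / 1.1286089e+07)
v_esc = 8404.5005 m/s = 8.4045 km/s

8.4045 km/s


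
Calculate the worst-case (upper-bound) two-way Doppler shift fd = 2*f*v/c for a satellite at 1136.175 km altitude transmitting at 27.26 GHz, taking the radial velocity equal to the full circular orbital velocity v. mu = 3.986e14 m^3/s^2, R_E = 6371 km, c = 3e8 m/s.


r = 7.507175e+06 m
v = sqrt(mu/r) = 7286.6914 m/s (worst-case radial velocity)
f = 27.26 GHz = 2.726e+10 Hz
fd = 2*f*v/c = 2*2.726e+10*7286.6914/3.0e+08
fd = 1.3242347e+06 Hz

1.3242e+06 Hz


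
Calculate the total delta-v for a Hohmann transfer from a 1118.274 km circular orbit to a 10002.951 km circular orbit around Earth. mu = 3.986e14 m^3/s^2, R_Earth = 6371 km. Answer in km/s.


r1 = 7489.2740 km = 7.489274e+06 m
r2 = 16373.9510 km = 1.6373951e+07 m
dv1 = sqrt(mu/r1)*(sqrt(2*r2/(r1+r2)) - 1) = 1250.8626 m/s
dv2 = sqrt(mu/r2)*(1 - sqrt(2*r1/(r1+r2))) = 1024.9490 m/s
total dv = |dv1| + |dv2| = 1250.8626 + 1024.9490 = 2275.8117 m/s = 2.2758 km/s

2.2758 km/s


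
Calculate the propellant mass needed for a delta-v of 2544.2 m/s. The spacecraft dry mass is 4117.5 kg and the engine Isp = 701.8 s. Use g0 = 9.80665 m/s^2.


ve = Isp * g0 = 701.8 * 9.80665 = 6882.306970 m/s
mass ratio = exp(dv/ve) = exp(2544.2/6882.306970) = 1.44726064
m_prop = m_dry * (mr - 1) = 4117.5 * (1.44726064 - 1)
m_prop = 1841.5957 kg

1841.5957 kg


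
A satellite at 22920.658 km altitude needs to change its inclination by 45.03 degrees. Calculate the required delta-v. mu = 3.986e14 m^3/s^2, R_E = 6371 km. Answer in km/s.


r = 29291.6580 km = 2.9291658e+07 m
V = sqrt(mu/r) = 3688.8982 m/s
di = 45.03 deg = 0.7859218 rad
dV = 2*V*sin(di/2) = 2*3688.8982*sin(0.3929609)
dV = 2825.1448 m/s = 2.8251 km/s

2.8251 km/s


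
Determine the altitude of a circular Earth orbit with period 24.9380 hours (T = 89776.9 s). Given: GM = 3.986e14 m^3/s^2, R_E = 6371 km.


T = 89776.9 s
r = (mu*T^2/(4*pi^2))^(1/3) = (3.986e14 * 89776.9^2 / (4*pi^2))^(1/3)
r = 4.333468e+07 m = 43334.6795 km
alt = r - R_E = 43334.6795 - 6371 = 36963.6795 km

36963.6795 km


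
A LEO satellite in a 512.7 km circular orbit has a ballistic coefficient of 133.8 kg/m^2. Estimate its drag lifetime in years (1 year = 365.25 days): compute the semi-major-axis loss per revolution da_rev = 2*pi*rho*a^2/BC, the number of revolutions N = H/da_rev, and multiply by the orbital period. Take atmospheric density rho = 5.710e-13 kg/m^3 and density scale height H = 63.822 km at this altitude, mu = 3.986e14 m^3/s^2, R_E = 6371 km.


a = R_E + alt = 6883.7000 km = 6.8837e+06 m
da_rev = 2*pi*rho*a^2/BC = 2*pi*5.710e-13*(6.8837e+06)^2/133.8 = 1.270585 m per revolution
N = H/da_rev = 63822.0000 m / 1.270585 m = 50230.4046 revolutions
P = 2*pi*sqrt(a^3/mu) = 5683.8698 s
lifetime = N*P = 50230.4046 * 5683.8698 = 2.8550308e+08 s = 3304.4338 days
years = 3304.4338 / 365.25 = 9.0470 years

9.0470 years
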